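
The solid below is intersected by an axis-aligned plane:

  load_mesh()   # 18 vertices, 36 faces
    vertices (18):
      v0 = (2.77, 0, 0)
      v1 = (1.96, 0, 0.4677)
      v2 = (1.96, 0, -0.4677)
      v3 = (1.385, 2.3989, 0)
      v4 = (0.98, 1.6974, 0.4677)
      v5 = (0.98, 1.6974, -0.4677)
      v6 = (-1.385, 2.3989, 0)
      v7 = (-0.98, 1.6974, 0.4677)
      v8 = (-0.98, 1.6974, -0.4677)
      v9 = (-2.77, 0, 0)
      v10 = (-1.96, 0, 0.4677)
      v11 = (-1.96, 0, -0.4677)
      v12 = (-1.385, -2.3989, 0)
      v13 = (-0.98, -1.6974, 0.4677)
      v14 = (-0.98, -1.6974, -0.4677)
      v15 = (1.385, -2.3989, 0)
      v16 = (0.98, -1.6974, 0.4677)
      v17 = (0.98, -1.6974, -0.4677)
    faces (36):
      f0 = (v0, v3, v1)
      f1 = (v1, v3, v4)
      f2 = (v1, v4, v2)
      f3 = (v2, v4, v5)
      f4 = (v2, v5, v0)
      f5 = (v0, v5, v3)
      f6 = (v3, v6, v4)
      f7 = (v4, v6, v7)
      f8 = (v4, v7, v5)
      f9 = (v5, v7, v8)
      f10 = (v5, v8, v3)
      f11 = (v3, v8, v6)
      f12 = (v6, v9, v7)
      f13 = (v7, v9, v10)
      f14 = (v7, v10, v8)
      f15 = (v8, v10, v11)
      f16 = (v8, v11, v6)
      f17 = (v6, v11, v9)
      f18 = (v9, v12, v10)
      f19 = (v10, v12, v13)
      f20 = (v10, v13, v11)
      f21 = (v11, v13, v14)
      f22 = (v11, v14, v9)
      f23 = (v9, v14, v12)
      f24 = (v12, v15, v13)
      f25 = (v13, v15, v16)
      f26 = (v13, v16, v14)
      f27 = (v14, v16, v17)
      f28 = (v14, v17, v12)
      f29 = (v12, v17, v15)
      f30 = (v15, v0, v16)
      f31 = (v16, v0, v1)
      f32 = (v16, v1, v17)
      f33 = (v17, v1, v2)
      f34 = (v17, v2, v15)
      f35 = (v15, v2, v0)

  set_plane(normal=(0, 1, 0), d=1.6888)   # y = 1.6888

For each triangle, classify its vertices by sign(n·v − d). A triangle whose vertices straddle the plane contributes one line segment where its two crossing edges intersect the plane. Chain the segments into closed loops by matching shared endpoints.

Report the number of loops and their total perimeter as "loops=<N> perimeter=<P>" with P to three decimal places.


loops=2 perimeter=5.612

Straddling triangles (12 of 36):
  (v0,v3,v1) [-+-] → (1.79497, 1.6888, 0)–(1.55521, 1.6888, 0.138444)  len=0.2769
  (v1,v3,v4) [-++] → (1.55521, 1.6888, 0.138444)–(0.984965, 1.6888, 0.4677)  len=0.6585
  (v1,v4,v2) [-+-] → (0.984965, 1.6888, 0.4677)–(0.984965, 1.6888, 0.462961)  len=0.0047
  (v2,v4,v5) [-++] → (0.984965, 1.6888, 0.462961)–(0.984965, 1.6888, -0.4677)  len=0.9307
  (v2,v5,v0) [-+-] → (0.984965, 1.6888, -0.4677)–(0.989069, 1.6888, -0.46533)  len=0.0047
  (v0,v5,v3) [-++] → (0.989069, 1.6888, -0.46533)–(1.79497, 1.6888, 0)  len=0.9306
  (v6,v9,v7) [+-+] → (-1.79497, 1.6888, 0)–(-0.989069, 1.6888, 0.46533)  len=0.9306
  (v7,v9,v10) [+--] → (-0.989069, 1.6888, 0.46533)–(-0.984965, 1.6888, 0.4677)  len=0.0047
  (v7,v10,v8) [+-+] → (-0.984965, 1.6888, 0.4677)–(-0.984965, 1.6888, -0.462961)  len=0.9307
  (v8,v10,v11) [+--] → (-0.984965, 1.6888, -0.462961)–(-0.984965, 1.6888, -0.4677)  len=0.0047
  (v8,v11,v6) [+-+] → (-0.984965, 1.6888, -0.4677)–(-1.55521, 1.6888, -0.138444)  len=0.6585
  (v6,v11,v9) [+--] → (-1.55521, 1.6888, -0.138444)–(-1.79497, 1.6888, 0)  len=0.2769

Chained into 2 loop(s):
  loop 1: 6 segments, perimeter = 2.8061
  loop 2: 6 segments, perimeter = 2.8061
Total perimeter = 5.612


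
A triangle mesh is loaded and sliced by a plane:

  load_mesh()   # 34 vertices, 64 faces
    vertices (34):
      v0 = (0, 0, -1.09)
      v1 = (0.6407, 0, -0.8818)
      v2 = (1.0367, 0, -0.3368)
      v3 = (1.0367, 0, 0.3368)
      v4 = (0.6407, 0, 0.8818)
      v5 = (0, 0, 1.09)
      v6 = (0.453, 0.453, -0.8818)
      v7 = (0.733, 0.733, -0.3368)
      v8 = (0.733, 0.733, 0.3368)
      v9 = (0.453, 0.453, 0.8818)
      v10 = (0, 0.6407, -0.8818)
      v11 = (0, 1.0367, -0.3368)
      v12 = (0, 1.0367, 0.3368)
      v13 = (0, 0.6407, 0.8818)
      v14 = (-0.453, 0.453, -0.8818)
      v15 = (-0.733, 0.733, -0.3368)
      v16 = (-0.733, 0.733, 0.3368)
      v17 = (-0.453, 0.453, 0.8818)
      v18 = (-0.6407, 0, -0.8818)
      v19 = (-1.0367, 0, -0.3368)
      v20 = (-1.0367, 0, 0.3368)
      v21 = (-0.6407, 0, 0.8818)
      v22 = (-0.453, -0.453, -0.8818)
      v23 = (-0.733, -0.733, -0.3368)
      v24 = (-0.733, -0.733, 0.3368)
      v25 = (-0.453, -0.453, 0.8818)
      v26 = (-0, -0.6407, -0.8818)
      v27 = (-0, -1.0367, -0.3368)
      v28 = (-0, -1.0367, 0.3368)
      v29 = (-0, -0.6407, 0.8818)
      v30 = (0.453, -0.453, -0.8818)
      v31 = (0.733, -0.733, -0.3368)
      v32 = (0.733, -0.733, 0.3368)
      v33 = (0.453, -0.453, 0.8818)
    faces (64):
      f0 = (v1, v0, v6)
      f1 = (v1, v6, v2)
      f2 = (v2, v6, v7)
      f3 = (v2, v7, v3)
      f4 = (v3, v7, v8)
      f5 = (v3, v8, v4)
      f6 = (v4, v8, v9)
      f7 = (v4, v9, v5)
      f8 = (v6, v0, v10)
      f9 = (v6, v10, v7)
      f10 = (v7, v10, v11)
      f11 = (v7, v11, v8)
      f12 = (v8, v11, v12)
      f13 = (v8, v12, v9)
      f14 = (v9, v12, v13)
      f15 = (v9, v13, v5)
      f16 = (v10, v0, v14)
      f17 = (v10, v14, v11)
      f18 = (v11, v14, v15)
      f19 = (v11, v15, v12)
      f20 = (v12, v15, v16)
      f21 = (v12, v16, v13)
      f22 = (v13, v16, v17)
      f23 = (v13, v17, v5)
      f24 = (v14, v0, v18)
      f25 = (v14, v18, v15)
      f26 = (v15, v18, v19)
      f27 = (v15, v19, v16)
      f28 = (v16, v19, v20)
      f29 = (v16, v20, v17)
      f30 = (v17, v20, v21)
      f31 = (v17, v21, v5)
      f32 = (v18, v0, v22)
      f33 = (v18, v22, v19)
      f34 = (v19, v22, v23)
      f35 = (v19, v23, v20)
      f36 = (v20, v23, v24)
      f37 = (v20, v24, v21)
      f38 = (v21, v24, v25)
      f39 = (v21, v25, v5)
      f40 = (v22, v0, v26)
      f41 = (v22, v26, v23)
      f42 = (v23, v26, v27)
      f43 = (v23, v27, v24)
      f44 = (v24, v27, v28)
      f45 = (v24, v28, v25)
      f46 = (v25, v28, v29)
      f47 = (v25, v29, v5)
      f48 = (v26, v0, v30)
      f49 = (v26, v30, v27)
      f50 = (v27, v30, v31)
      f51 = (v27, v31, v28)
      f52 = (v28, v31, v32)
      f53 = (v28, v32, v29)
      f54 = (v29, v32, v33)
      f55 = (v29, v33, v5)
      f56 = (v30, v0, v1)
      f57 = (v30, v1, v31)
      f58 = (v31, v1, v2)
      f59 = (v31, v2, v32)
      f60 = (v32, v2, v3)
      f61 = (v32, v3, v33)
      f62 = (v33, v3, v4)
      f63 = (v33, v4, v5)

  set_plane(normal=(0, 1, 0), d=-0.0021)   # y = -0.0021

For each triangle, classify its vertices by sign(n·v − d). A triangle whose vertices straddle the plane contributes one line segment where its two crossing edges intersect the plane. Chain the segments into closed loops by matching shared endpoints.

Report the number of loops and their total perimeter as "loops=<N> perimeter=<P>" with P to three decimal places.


loops=1 perimeter=6.733

Straddling triangles (20 of 64):
  (v18,v0,v22) [++-] → (-0.0021, -0.0021, -1.08903)–(-0.63983, -0.0021, -0.8818)  len=0.6706
  (v18,v22,v19) [+-+] → (-0.63983, -0.0021, -0.8818)–(-1.03399, -0.0021, -0.339326)  len=0.6706
  (v19,v22,v23) [+--] → (-1.03399, -0.0021, -0.339326)–(-1.03583, -0.0021, -0.3368)  len=0.0031
  (v19,v23,v20) [+-+] → (-1.03583, -0.0021, -0.3368)–(-1.03583, -0.0021, 0.33487)  len=0.6717
  (v20,v23,v24) [+--] → (-1.03583, -0.0021, 0.33487)–(-1.03583, -0.0021, 0.3368)  len=0.0019
  (v20,v24,v21) [+-+] → (-1.03583, -0.0021, 0.3368)–(-0.640964, -0.0021, 0.880239)  len=0.6717
  (v21,v24,v25) [+--] → (-0.640964, -0.0021, 0.880239)–(-0.63983, -0.0021, 0.8818)  len=0.0019
  (v21,v25,v5) [+-+] → (-0.63983, -0.0021, 0.8818)–(-0.0021, -0.0021, 1.08903)  len=0.6706
  (v22,v0,v26) [-+-] → (-0.0021, -0.0021, -1.08903)–(0, -0.0021, -1.08932)  len=0.0021
  (v25,v29,v5) [--+] → (0, -0.0021, 1.08932)–(-0.0021, -0.0021, 1.08903)  len=0.0021
  (v26,v0,v30) [-+-] → (0, -0.0021, -1.08932)–(0.0021, -0.0021, -1.08903)  len=0.0021
  (v29,v33,v5) [--+] → (0.0021, -0.0021, 1.08903)–(0, -0.0021, 1.08932)  len=0.0021
  (v30,v0,v1) [-++] → (0.0021, -0.0021, -1.08903)–(0.63983, -0.0021, -0.8818)  len=0.6706
  (v30,v1,v31) [-+-] → (0.63983, -0.0021, -0.8818)–(0.640964, -0.0021, -0.880239)  len=0.0019
  (v31,v1,v2) [-++] → (0.640964, -0.0021, -0.880239)–(1.03583, -0.0021, -0.3368)  len=0.6717
  (v31,v2,v32) [-+-] → (1.03583, -0.0021, -0.3368)–(1.03583, -0.0021, -0.33487)  len=0.0019
  (v32,v2,v3) [-++] → (1.03583, -0.0021, -0.33487)–(1.03583, -0.0021, 0.3368)  len=0.6717
  (v32,v3,v33) [-+-] → (1.03583, -0.0021, 0.3368)–(1.03399, -0.0021, 0.339326)  len=0.0031
  (v33,v3,v4) [-++] → (1.03399, -0.0021, 0.339326)–(0.63983, -0.0021, 0.8818)  len=0.6706
  (v33,v4,v5) [-++] → (0.63983, -0.0021, 0.8818)–(0.0021, -0.0021, 1.08903)  len=0.6706

Chained into 1 loop(s):
  loop 1: 20 segments, perimeter = 6.7326
Total perimeter = 6.733


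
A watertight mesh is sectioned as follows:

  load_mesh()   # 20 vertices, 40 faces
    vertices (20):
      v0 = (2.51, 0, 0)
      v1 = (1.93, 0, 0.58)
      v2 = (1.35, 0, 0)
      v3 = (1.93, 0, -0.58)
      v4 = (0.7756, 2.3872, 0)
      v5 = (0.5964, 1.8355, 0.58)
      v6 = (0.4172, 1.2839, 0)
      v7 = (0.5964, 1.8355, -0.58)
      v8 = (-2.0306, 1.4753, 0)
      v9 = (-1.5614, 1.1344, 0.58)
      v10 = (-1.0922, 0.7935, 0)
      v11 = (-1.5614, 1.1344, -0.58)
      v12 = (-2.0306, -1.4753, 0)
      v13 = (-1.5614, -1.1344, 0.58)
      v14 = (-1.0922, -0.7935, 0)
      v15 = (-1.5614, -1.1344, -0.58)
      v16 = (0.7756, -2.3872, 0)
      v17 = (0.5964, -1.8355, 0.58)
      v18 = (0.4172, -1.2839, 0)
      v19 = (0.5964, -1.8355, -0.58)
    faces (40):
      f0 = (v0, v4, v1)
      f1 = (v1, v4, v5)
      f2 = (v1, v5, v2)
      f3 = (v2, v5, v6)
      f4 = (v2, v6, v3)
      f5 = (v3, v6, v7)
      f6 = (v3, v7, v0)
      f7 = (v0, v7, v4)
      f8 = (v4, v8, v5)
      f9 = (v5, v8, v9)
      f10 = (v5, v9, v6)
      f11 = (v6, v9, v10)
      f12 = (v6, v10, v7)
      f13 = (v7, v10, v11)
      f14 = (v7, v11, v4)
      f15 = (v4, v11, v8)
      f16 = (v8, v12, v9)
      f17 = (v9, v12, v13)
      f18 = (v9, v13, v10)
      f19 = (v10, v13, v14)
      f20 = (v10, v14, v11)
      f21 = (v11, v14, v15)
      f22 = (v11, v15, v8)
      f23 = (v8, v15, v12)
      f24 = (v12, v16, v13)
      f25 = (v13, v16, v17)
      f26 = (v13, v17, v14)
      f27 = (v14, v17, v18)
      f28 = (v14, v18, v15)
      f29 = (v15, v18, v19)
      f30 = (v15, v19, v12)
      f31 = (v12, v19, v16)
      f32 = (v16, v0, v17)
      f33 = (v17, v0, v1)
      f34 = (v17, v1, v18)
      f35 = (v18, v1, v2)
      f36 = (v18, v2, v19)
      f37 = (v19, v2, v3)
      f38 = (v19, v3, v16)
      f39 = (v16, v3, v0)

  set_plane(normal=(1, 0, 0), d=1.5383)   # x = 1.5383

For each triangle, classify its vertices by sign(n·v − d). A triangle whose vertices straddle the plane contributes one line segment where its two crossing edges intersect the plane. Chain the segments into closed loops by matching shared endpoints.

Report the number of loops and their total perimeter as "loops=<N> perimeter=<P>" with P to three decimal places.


loops=1 perimeter=6.613

Straddling triangles (14 of 40):
  (v0,v4,v1) [+-+] → (1.5383, 1.33743, 0)–(1.5383, 0.810002, 0.3832)  len=0.6519
  (v1,v4,v5) [+--] → (1.5383, 0.810002, 0.3832)–(1.5383, 0.539116, 0.58)  len=0.3348
  (v1,v5,v2) [+--] → (1.5383, 0.539116, 0.58)–(1.5383, 0, 0.1883)  len=0.6664
  (v2,v6,v3) [--+] → (1.5383, 0.332432, -0.429824)–(1.5383, 0, -0.1883)  len=0.4109
  (v3,v6,v7) [+--] → (1.5383, 0.332432, -0.429824)–(1.5383, 0.539116, -0.58)  len=0.2555
  (v3,v7,v0) [+-+] → (1.5383, 0.539116, -0.58)–(1.5383, 0.932042, -0.294516)  len=0.4857
  (v0,v7,v4) [+--] → (1.5383, 0.932042, -0.294516)–(1.5383, 1.33743, 0)  len=0.5011
  (v16,v0,v17) [-+-] → (1.5383, -1.33743, 0)–(1.5383, -0.932042, 0.294516)  len=0.5011
  (v17,v0,v1) [-++] → (1.5383, -0.932042, 0.294516)–(1.5383, -0.539116, 0.58)  len=0.4857
  (v17,v1,v18) [-+-] → (1.5383, -0.539116, 0.58)–(1.5383, -0.332432, 0.429824)  len=0.2555
  (v18,v1,v2) [-+-] → (1.5383, -0.332432, 0.429824)–(1.5383, 0, 0.1883)  len=0.4109
  (v19,v2,v3) [--+] → (1.5383, 0, -0.1883)–(1.5383, -0.539116, -0.58)  len=0.6664
  (v19,v3,v16) [-+-] → (1.5383, -0.539116, -0.58)–(1.5383, -0.810002, -0.3832)  len=0.3348
  (v16,v3,v0) [-++] → (1.5383, -0.810002, -0.3832)–(1.5383, -1.33743, 0)  len=0.6519

Chained into 1 loop(s):
  loop 1: 14 segments, perimeter = 6.6126
Total perimeter = 6.613


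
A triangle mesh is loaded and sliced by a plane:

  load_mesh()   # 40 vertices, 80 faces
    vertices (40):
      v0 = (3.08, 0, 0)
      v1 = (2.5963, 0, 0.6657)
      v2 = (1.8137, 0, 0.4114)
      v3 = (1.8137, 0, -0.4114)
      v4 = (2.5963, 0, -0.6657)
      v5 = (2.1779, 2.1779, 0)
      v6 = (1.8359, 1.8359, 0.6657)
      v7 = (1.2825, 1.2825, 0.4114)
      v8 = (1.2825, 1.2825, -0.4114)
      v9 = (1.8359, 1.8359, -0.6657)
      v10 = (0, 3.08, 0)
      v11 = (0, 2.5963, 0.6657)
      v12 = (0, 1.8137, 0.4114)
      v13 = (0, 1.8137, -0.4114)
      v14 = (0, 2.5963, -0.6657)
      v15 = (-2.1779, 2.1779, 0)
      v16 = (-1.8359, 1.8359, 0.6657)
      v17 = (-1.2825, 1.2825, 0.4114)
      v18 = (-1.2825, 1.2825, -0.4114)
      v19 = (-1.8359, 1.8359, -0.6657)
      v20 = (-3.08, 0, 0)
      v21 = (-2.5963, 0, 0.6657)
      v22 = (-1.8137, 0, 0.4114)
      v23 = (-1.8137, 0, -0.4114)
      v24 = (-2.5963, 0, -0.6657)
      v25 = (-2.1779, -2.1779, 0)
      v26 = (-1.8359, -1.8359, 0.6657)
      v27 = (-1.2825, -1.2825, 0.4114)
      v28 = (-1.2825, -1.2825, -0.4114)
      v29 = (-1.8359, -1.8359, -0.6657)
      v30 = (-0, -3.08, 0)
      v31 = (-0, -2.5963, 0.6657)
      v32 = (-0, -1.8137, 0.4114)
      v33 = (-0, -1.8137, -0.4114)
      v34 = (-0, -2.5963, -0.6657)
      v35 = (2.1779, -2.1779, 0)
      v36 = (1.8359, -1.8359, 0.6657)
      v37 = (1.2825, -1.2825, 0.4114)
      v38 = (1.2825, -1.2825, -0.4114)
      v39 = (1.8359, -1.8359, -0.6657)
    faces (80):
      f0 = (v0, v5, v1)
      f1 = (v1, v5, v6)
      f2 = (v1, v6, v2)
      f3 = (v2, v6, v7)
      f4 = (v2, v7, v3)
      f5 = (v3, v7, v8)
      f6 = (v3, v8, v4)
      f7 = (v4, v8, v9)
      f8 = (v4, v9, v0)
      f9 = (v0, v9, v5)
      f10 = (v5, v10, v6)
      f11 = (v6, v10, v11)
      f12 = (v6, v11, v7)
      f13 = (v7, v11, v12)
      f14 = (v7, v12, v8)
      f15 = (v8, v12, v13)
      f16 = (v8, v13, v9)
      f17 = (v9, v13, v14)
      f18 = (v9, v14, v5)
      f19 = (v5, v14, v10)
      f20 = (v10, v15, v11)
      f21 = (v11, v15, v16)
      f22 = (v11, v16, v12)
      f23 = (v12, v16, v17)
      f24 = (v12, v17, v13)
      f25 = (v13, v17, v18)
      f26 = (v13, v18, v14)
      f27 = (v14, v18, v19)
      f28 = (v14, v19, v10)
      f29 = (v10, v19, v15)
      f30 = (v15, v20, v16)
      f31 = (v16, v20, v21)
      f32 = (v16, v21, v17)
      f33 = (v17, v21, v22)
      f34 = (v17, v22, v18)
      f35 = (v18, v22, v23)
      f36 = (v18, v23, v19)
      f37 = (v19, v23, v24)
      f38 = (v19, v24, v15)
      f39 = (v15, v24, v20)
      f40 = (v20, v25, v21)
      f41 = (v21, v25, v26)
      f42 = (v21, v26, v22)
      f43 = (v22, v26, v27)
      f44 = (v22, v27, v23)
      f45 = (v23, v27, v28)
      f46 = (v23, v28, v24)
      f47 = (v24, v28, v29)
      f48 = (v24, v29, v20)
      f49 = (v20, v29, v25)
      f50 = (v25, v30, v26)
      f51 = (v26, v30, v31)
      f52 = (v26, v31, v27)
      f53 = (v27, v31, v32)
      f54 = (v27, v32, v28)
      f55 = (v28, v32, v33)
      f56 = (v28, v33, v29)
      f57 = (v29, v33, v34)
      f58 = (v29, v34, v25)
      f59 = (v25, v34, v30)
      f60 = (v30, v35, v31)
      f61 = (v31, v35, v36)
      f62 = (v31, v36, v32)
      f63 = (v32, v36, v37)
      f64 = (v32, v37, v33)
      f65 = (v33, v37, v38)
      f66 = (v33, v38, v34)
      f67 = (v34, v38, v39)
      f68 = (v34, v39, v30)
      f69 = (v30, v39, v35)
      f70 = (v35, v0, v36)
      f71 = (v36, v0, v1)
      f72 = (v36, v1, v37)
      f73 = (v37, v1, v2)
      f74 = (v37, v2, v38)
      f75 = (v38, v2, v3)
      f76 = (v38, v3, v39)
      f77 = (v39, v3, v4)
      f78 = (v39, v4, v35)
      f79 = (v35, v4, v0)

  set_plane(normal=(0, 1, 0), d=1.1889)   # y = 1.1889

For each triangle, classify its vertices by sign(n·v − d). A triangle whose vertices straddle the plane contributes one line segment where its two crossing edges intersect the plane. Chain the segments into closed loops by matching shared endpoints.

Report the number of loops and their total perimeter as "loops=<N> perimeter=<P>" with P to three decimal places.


Straddling triangles (20 of 80):
  (v0,v5,v1) [-+-] → (2.58755, 1.1889, 0)–(2.3679, 1.1889, 0.302299)  len=0.3737
  (v1,v5,v6) [-++] → (2.3679, 1.1889, 0.302299)–(2.10388, 1.1889, 0.6657)  len=0.4492
  (v1,v6,v2) [-+-] → (2.10388, 1.1889, 0.6657)–(1.82808, 1.1889, 0.576081)  len=0.2900
  (v2,v6,v7) [-++] → (1.82808, 1.1889, 0.576081)–(1.32127, 1.1889, 0.4114)  len=0.5329
  (v2,v7,v3) [-+-] → (1.32127, 1.1889, 0.4114)–(1.32127, 1.1889, 0.35135)  len=0.0600
  (v3,v7,v8) [-++] → (1.32127, 1.1889, 0.35135)–(1.32127, 1.1889, -0.4114)  len=0.7628
  (v3,v8,v4) [-+-] → (1.32127, 1.1889, -0.4114)–(1.37838, 1.1889, -0.429959)  len=0.0601
  (v4,v8,v9) [-++] → (1.37838, 1.1889, -0.429959)–(2.10388, 1.1889, -0.6657)  len=0.7628
  (v4,v9,v0) [-+-] → (2.10388, 1.1889, -0.6657)–(2.27434, 1.1889, -0.431097)  len=0.2900
  (v0,v9,v5) [-++] → (2.27434, 1.1889, -0.431097)–(2.58755, 1.1889, 0)  len=0.5329
  (v15,v20,v16) [+-+] → (-2.58755, 1.1889, 0)–(-2.27434, 1.1889, 0.431097)  len=0.5329
  (v16,v20,v21) [+--] → (-2.27434, 1.1889, 0.431097)–(-2.10388, 1.1889, 0.6657)  len=0.2900
  (v16,v21,v17) [+-+] → (-2.10388, 1.1889, 0.6657)–(-1.37838, 1.1889, 0.429959)  len=0.7628
  (v17,v21,v22) [+--] → (-1.37838, 1.1889, 0.429959)–(-1.32127, 1.1889, 0.4114)  len=0.0601
  (v17,v22,v18) [+-+] → (-1.32127, 1.1889, 0.4114)–(-1.32127, 1.1889, -0.35135)  len=0.7628
  (v18,v22,v23) [+--] → (-1.32127, 1.1889, -0.35135)–(-1.32127, 1.1889, -0.4114)  len=0.0600
  (v18,v23,v19) [+-+] → (-1.32127, 1.1889, -0.4114)–(-1.82808, 1.1889, -0.576081)  len=0.5329
  (v19,v23,v24) [+--] → (-1.82808, 1.1889, -0.576081)–(-2.10388, 1.1889, -0.6657)  len=0.2900
  (v19,v24,v15) [+-+] → (-2.10388, 1.1889, -0.6657)–(-2.3679, 1.1889, -0.302299)  len=0.4492
  (v15,v24,v20) [+--] → (-2.3679, 1.1889, -0.302299)–(-2.58755, 1.1889, 0)  len=0.3737

Chained into 2 loop(s):
  loop 1: 10 segments, perimeter = 4.1143
  loop 2: 10 segments, perimeter = 4.1143
Total perimeter = 8.229

loops=2 perimeter=8.229


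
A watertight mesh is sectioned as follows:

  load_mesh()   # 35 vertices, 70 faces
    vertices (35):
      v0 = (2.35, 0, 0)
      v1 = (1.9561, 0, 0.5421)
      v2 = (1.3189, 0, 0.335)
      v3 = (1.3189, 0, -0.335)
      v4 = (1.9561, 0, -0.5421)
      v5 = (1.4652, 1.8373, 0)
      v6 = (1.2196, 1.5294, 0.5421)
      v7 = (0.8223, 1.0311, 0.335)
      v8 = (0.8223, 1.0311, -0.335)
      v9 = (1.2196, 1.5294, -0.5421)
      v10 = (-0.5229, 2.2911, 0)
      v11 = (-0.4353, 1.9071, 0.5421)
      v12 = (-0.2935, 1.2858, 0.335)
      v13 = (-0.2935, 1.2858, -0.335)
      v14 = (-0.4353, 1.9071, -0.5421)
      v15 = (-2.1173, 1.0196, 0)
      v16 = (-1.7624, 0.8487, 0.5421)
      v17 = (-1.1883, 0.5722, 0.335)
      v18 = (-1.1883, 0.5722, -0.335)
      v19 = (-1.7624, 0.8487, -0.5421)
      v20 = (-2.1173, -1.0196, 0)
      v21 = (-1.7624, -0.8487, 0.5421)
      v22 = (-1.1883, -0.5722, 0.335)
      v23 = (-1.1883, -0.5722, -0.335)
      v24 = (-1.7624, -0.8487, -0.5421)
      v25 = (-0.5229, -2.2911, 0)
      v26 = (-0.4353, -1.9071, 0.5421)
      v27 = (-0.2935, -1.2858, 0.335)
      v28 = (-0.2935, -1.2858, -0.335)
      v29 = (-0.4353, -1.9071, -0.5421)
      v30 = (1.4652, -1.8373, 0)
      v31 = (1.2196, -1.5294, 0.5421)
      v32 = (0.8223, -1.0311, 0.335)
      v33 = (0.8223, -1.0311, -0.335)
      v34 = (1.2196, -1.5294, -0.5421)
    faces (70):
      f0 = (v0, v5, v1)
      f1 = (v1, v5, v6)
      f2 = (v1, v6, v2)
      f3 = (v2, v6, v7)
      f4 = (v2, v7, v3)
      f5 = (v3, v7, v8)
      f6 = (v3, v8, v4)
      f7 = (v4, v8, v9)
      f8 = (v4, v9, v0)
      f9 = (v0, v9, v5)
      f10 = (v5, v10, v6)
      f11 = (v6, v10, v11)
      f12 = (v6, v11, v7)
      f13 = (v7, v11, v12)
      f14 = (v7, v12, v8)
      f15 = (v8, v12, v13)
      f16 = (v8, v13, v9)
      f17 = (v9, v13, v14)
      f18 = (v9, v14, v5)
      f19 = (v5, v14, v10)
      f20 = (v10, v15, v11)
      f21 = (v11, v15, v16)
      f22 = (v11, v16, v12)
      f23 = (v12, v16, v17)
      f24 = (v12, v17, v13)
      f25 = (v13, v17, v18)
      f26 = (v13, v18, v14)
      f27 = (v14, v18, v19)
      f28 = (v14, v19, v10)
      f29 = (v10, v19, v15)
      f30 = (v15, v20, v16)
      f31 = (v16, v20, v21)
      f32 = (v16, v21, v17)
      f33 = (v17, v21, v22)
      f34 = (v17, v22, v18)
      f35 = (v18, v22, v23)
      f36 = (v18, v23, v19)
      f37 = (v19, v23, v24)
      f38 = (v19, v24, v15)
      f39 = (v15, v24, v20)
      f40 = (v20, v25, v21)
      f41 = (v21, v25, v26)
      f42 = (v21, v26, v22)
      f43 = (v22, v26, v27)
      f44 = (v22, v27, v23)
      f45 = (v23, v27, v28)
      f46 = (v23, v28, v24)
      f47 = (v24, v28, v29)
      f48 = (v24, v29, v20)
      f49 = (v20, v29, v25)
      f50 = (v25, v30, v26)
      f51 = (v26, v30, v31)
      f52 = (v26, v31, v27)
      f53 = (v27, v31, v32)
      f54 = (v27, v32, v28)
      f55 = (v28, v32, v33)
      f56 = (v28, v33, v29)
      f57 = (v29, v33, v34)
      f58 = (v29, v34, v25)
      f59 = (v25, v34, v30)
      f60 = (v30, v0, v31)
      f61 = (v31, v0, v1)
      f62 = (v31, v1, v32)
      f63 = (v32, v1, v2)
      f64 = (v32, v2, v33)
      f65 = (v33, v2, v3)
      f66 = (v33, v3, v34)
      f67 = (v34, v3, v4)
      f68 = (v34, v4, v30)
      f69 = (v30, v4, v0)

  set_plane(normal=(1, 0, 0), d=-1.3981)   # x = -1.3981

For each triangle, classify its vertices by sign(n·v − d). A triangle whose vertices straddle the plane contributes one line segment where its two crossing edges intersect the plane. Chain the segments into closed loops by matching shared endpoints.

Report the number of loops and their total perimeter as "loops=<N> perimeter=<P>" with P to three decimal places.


Straddling triangles (18 of 70):
  (v10,v15,v11) [+-+] → (-1.3981, 1.59315, 0)–(-1.3981, 1.39908, 0.231794)  len=0.3023
  (v11,v15,v16) [+--] → (-1.3981, 1.39908, 0.231794)–(-1.3981, 1.13924, 0.5421)  len=0.4047
  (v11,v16,v12) [+-+] → (-1.3981, 1.13924, 0.5421)–(-1.3981, 0.957105, 0.490737)  len=0.1892
  (v12,v16,v17) [+-+] → (-1.3981, 0.957105, 0.490737)–(-1.3981, 0.673245, 0.410683)  len=0.2949
  (v14,v18,v19) [++-] → (-1.3981, 0.673245, -0.410683)–(-1.3981, 1.13924, -0.5421)  len=0.4842
  (v14,v19,v10) [+-+] → (-1.3981, 1.13924, -0.5421)–(-1.3981, 1.27263, -0.382772)  len=0.2078
  (v10,v19,v15) [+--] → (-1.3981, 1.27263, -0.382772)–(-1.3981, 1.59315, 0)  len=0.4992
  (v16,v21,v17) [--+] → (-1.3981, 0.0529441, 0.410683)–(-1.3981, 0.673245, 0.410683)  len=0.6203
  (v17,v21,v22) [+-+] → (-1.3981, 0.0529441, 0.410683)–(-1.3981, -0.673245, 0.410683)  len=0.7262
  (v18,v23,v19) [++-] → (-1.3981, -0.0529441, -0.410683)–(-1.3981, 0.673245, -0.410683)  len=0.7262
  (v19,v23,v24) [-+-] → (-1.3981, -0.0529441, -0.410683)–(-1.3981, -0.673245, -0.410683)  len=0.6203
  (v20,v25,v21) [-+-] → (-1.3981, -1.59315, 0)–(-1.3981, -1.27263, 0.382772)  len=0.4992
  (v21,v25,v26) [-++] → (-1.3981, -1.27263, 0.382772)–(-1.3981, -1.13924, 0.5421)  len=0.2078
  (v21,v26,v22) [-++] → (-1.3981, -1.13924, 0.5421)–(-1.3981, -0.673245, 0.410683)  len=0.4842
  (v23,v28,v24) [++-] → (-1.3981, -0.957105, -0.490737)–(-1.3981, -0.673245, -0.410683)  len=0.2949
  (v24,v28,v29) [-++] → (-1.3981, -0.957105, -0.490737)–(-1.3981, -1.13924, -0.5421)  len=0.1892
  (v24,v29,v20) [-+-] → (-1.3981, -1.13924, -0.5421)–(-1.3981, -1.39908, -0.231794)  len=0.4047
  (v20,v29,v25) [-++] → (-1.3981, -1.39908, -0.231794)–(-1.3981, -1.59315, 0)  len=0.3023

Chained into 1 loop(s):
  loop 1: 18 segments, perimeter = 7.4578
Total perimeter = 7.458

loops=1 perimeter=7.458


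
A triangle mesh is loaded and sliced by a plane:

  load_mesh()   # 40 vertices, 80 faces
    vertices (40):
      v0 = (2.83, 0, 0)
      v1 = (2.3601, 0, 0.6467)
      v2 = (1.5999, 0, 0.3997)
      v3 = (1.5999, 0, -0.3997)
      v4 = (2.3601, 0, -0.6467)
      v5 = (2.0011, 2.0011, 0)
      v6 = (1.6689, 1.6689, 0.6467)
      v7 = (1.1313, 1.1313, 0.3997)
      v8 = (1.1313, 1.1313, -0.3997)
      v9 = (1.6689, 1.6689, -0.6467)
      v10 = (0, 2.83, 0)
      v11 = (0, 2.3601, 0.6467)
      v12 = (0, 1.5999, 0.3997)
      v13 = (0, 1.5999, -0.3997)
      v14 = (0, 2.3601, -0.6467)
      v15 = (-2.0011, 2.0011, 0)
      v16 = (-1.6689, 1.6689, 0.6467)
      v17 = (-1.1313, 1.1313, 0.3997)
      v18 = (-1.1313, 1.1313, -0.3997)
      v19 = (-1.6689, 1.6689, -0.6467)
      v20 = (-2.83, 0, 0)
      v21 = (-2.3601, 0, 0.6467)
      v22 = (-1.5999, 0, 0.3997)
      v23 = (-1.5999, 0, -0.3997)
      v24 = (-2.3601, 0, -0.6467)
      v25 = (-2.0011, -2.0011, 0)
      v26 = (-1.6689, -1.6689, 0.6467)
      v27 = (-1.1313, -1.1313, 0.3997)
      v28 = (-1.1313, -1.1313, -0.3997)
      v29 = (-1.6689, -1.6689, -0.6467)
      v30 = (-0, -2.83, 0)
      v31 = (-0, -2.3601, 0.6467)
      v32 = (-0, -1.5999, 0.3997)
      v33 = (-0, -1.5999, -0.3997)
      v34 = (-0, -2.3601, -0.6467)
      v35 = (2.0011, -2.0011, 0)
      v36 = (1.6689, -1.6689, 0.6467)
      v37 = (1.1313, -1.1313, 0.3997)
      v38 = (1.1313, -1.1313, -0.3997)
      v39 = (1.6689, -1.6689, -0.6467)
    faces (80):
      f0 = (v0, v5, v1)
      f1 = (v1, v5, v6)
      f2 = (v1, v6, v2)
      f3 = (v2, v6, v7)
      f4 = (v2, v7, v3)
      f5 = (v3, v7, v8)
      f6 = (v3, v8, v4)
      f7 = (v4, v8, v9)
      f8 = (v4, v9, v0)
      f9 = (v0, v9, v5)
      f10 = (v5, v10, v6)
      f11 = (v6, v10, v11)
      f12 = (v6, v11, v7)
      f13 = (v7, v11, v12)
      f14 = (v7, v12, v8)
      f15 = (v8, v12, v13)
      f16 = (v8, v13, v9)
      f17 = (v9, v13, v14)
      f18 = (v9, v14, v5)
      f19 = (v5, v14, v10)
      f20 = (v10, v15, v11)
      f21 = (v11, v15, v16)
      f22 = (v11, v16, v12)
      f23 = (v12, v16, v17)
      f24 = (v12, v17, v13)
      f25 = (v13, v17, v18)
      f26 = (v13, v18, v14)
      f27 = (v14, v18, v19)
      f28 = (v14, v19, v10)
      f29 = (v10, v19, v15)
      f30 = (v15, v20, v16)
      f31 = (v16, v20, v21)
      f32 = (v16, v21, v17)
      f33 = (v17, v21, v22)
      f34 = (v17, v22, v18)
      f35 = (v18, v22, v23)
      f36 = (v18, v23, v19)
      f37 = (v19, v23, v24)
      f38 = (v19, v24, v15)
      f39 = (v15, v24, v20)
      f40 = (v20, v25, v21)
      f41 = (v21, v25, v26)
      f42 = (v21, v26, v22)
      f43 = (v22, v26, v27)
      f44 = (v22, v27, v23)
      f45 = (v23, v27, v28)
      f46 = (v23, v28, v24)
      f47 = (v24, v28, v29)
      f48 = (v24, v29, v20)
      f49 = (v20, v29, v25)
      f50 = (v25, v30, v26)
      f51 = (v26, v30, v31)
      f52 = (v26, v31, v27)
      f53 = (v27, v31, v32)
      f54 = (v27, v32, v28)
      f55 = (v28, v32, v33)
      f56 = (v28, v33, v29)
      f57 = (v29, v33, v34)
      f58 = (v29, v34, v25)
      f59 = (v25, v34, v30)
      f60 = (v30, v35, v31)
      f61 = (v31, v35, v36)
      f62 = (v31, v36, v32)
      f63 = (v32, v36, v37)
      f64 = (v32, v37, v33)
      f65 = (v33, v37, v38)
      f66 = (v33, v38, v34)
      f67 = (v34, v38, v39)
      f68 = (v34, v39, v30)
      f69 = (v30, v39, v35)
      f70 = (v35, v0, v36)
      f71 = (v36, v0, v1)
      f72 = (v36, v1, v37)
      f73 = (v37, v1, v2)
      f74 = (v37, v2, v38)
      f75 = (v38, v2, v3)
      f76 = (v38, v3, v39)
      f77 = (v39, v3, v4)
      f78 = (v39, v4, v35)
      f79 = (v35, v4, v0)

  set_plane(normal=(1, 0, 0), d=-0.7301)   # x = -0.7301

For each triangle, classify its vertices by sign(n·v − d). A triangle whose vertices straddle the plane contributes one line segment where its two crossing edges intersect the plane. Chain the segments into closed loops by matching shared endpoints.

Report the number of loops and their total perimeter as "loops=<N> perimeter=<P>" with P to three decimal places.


Straddling triangles (20 of 80):
  (v10,v15,v11) [+-+] → (-0.7301, 2.52758, 0)–(-0.7301, 2.22912, 0.410752)  len=0.5077
  (v11,v15,v16) [+--] → (-0.7301, 2.22912, 0.410752)–(-0.7301, 2.05772, 0.6467)  len=0.2916
  (v11,v16,v12) [+-+] → (-0.7301, 2.05772, 0.6467)–(-0.7301, 1.63009, 0.507756)  len=0.4496
  (v12,v16,v17) [+--] → (-0.7301, 1.63009, 0.507756)–(-0.7301, 1.29748, 0.3997)  len=0.3497
  (v12,v17,v13) [+-+] → (-0.7301, 1.29748, 0.3997)–(-0.7301, 1.29748, 0.116204)  len=0.2835
  (v13,v17,v18) [+--] → (-0.7301, 1.29748, 0.116204)–(-0.7301, 1.29748, -0.3997)  len=0.5159
  (v13,v18,v14) [+-+] → (-0.7301, 1.29748, -0.3997)–(-0.7301, 1.56708, -0.487295)  len=0.2835
  (v14,v18,v19) [+--] → (-0.7301, 1.56708, -0.487295)–(-0.7301, 2.05772, -0.6467)  len=0.5159
  (v14,v19,v10) [+-+] → (-0.7301, 2.05772, -0.6467)–(-0.7301, 2.32205, -0.282914)  len=0.4497
  (v10,v19,v15) [+--] → (-0.7301, 2.32205, -0.282914)–(-0.7301, 2.52758, 0)  len=0.3497
  (v25,v30,v26) [-+-] → (-0.7301, -2.52758, 0)–(-0.7301, -2.32205, 0.282914)  len=0.3497
  (v26,v30,v31) [-++] → (-0.7301, -2.32205, 0.282914)–(-0.7301, -2.05772, 0.6467)  len=0.4497
  (v26,v31,v27) [-+-] → (-0.7301, -2.05772, 0.6467)–(-0.7301, -1.56708, 0.487295)  len=0.5159
  (v27,v31,v32) [-++] → (-0.7301, -1.56708, 0.487295)–(-0.7301, -1.29748, 0.3997)  len=0.2835
  (v27,v32,v28) [-+-] → (-0.7301, -1.29748, 0.3997)–(-0.7301, -1.29748, -0.116204)  len=0.5159
  (v28,v32,v33) [-++] → (-0.7301, -1.29748, -0.116204)–(-0.7301, -1.29748, -0.3997)  len=0.2835
  (v28,v33,v29) [-+-] → (-0.7301, -1.29748, -0.3997)–(-0.7301, -1.63009, -0.507756)  len=0.3497
  (v29,v33,v34) [-++] → (-0.7301, -1.63009, -0.507756)–(-0.7301, -2.05772, -0.6467)  len=0.4496
  (v29,v34,v25) [-+-] → (-0.7301, -2.05772, -0.6467)–(-0.7301, -2.22912, -0.410752)  len=0.2916
  (v25,v34,v30) [-++] → (-0.7301, -2.22912, -0.410752)–(-0.7301, -2.52758, 0)  len=0.5077

Chained into 2 loop(s):
  loop 1: 10 segments, perimeter = 3.9968
  loop 2: 10 segments, perimeter = 3.9968
Total perimeter = 7.994

loops=2 perimeter=7.994


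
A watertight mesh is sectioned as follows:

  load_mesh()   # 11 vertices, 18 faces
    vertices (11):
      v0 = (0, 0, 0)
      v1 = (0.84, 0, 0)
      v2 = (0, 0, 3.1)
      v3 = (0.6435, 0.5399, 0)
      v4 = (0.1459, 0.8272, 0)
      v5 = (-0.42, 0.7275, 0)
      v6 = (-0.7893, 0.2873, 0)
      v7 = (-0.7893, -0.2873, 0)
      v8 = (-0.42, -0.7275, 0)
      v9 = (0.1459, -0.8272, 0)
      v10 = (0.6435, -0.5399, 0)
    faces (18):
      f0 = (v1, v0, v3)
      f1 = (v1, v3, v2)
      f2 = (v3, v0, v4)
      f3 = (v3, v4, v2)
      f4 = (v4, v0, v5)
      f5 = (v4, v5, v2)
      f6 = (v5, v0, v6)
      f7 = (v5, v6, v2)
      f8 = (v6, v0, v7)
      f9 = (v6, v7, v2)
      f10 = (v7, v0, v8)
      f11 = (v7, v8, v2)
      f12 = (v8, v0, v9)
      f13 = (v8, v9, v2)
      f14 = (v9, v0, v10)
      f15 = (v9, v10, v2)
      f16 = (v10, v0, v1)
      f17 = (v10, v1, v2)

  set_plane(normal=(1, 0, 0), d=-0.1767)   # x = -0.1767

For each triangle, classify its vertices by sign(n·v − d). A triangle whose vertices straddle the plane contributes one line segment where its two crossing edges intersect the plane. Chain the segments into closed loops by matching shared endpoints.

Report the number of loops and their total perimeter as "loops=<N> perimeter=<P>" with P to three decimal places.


loops=1 perimeter=6.692

Straddling triangles (10 of 18):
  (v4,v0,v5) [++-] → (-0.1767, 0.30607, 0)–(-0.1767, 0.770364, 0)  len=0.4643
  (v4,v5,v2) [+-+] → (-0.1767, 0.770364, 0)–(-0.1767, 0.30607, 1.79579)  len=1.8548
  (v5,v0,v6) [-+-] → (-0.1767, 0.30607, 0)–(-0.1767, 0.0643176, 0)  len=0.2418
  (v5,v6,v2) [--+] → (-0.1767, 0.0643176, 2.40601)–(-0.1767, 0.30607, 1.79579)  len=0.6564
  (v6,v0,v7) [-+-] → (-0.1767, 0.0643176, 0)–(-0.1767, -0.0643176, 0)  len=0.1286
  (v6,v7,v2) [--+] → (-0.1767, -0.0643176, 2.40601)–(-0.1767, 0.0643176, 2.40601)  len=0.1286
  (v7,v0,v8) [-+-] → (-0.1767, -0.0643176, 0)–(-0.1767, -0.30607, 0)  len=0.2418
  (v7,v8,v2) [--+] → (-0.1767, -0.30607, 1.79579)–(-0.1767, -0.0643176, 2.40601)  len=0.6564
  (v8,v0,v9) [-++] → (-0.1767, -0.30607, 0)–(-0.1767, -0.770364, 0)  len=0.4643
  (v8,v9,v2) [-++] → (-0.1767, -0.770364, 0)–(-0.1767, -0.30607, 1.79579)  len=1.8548

Chained into 1 loop(s):
  loop 1: 10 segments, perimeter = 6.6918
Total perimeter = 6.692


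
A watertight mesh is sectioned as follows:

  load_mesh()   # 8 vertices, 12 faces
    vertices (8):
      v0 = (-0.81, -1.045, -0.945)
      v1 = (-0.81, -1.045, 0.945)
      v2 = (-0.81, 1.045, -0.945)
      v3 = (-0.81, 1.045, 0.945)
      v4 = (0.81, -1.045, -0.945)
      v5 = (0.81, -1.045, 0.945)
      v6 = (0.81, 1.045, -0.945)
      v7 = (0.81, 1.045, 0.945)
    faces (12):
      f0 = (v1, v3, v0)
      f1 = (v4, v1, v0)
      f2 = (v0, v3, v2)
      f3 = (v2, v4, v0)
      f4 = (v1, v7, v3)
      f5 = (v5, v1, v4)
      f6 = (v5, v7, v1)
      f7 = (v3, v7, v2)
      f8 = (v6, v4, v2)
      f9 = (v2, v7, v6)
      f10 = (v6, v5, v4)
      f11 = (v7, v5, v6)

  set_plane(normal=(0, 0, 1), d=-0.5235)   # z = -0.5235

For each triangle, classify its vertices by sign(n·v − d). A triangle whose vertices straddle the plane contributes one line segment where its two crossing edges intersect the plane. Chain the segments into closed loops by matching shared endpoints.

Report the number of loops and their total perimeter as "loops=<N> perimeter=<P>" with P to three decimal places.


loops=1 perimeter=7.420

Straddling triangles (8 of 12):
  (v1,v3,v0) [++-] → (-0.81, -0.578897, -0.5235)–(-0.81, -1.045, -0.5235)  len=0.4661
  (v4,v1,v0) [-+-] → (0.448714, -1.045, -0.5235)–(-0.81, -1.045, -0.5235)  len=1.2587
  (v0,v3,v2) [-+-] → (-0.81, -0.578897, -0.5235)–(-0.81, 1.045, -0.5235)  len=1.6239
  (v5,v1,v4) [++-] → (0.448714, -1.045, -0.5235)–(0.81, -1.045, -0.5235)  len=0.3613
  (v3,v7,v2) [++-] → (-0.448714, 1.045, -0.5235)–(-0.81, 1.045, -0.5235)  len=0.3613
  (v2,v7,v6) [-+-] → (-0.448714, 1.045, -0.5235)–(0.81, 1.045, -0.5235)  len=1.2587
  (v6,v5,v4) [-+-] → (0.81, 0.578897, -0.5235)–(0.81, -1.045, -0.5235)  len=1.6239
  (v7,v5,v6) [++-] → (0.81, 0.578897, -0.5235)–(0.81, 1.045, -0.5235)  len=0.4661

Chained into 1 loop(s):
  loop 1: 8 segments, perimeter = 7.4200
Total perimeter = 7.420


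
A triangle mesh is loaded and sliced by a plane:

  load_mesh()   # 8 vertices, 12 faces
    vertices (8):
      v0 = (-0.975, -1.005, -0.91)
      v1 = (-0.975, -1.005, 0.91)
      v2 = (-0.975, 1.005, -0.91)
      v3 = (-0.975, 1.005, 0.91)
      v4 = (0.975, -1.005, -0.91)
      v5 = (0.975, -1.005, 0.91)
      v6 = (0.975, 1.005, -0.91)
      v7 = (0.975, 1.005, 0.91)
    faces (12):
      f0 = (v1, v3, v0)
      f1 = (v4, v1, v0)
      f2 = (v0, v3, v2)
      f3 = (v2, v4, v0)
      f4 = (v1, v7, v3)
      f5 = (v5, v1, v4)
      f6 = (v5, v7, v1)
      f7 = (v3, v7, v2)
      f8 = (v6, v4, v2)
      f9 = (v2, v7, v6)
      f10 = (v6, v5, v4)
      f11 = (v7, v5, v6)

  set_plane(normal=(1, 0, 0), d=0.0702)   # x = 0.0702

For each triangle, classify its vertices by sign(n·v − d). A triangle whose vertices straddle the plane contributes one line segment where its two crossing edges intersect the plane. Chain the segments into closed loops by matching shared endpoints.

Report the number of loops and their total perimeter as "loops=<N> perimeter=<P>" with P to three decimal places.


loops=1 perimeter=7.660

Straddling triangles (8 of 12):
  (v4,v1,v0) [+--] → (0.0702, -1.005, -0.06552)–(0.0702, -1.005, -0.91)  len=0.8445
  (v2,v4,v0) [-+-] → (0.0702, -0.07236, -0.91)–(0.0702, -1.005, -0.91)  len=0.9326
  (v1,v7,v3) [-+-] → (0.0702, 0.07236, 0.91)–(0.0702, 1.005, 0.91)  len=0.9326
  (v5,v1,v4) [+-+] → (0.0702, -1.005, 0.91)–(0.0702, -1.005, -0.06552)  len=0.9755
  (v5,v7,v1) [++-] → (0.0702, 0.07236, 0.91)–(0.0702, -1.005, 0.91)  len=1.0774
  (v3,v7,v2) [-+-] → (0.0702, 1.005, 0.91)–(0.0702, 1.005, 0.06552)  len=0.8445
  (v6,v4,v2) [++-] → (0.0702, -0.07236, -0.91)–(0.0702, 1.005, -0.91)  len=1.0774
  (v2,v7,v6) [-++] → (0.0702, 1.005, 0.06552)–(0.0702, 1.005, -0.91)  len=0.9755

Chained into 1 loop(s):
  loop 1: 8 segments, perimeter = 7.6600
Total perimeter = 7.660


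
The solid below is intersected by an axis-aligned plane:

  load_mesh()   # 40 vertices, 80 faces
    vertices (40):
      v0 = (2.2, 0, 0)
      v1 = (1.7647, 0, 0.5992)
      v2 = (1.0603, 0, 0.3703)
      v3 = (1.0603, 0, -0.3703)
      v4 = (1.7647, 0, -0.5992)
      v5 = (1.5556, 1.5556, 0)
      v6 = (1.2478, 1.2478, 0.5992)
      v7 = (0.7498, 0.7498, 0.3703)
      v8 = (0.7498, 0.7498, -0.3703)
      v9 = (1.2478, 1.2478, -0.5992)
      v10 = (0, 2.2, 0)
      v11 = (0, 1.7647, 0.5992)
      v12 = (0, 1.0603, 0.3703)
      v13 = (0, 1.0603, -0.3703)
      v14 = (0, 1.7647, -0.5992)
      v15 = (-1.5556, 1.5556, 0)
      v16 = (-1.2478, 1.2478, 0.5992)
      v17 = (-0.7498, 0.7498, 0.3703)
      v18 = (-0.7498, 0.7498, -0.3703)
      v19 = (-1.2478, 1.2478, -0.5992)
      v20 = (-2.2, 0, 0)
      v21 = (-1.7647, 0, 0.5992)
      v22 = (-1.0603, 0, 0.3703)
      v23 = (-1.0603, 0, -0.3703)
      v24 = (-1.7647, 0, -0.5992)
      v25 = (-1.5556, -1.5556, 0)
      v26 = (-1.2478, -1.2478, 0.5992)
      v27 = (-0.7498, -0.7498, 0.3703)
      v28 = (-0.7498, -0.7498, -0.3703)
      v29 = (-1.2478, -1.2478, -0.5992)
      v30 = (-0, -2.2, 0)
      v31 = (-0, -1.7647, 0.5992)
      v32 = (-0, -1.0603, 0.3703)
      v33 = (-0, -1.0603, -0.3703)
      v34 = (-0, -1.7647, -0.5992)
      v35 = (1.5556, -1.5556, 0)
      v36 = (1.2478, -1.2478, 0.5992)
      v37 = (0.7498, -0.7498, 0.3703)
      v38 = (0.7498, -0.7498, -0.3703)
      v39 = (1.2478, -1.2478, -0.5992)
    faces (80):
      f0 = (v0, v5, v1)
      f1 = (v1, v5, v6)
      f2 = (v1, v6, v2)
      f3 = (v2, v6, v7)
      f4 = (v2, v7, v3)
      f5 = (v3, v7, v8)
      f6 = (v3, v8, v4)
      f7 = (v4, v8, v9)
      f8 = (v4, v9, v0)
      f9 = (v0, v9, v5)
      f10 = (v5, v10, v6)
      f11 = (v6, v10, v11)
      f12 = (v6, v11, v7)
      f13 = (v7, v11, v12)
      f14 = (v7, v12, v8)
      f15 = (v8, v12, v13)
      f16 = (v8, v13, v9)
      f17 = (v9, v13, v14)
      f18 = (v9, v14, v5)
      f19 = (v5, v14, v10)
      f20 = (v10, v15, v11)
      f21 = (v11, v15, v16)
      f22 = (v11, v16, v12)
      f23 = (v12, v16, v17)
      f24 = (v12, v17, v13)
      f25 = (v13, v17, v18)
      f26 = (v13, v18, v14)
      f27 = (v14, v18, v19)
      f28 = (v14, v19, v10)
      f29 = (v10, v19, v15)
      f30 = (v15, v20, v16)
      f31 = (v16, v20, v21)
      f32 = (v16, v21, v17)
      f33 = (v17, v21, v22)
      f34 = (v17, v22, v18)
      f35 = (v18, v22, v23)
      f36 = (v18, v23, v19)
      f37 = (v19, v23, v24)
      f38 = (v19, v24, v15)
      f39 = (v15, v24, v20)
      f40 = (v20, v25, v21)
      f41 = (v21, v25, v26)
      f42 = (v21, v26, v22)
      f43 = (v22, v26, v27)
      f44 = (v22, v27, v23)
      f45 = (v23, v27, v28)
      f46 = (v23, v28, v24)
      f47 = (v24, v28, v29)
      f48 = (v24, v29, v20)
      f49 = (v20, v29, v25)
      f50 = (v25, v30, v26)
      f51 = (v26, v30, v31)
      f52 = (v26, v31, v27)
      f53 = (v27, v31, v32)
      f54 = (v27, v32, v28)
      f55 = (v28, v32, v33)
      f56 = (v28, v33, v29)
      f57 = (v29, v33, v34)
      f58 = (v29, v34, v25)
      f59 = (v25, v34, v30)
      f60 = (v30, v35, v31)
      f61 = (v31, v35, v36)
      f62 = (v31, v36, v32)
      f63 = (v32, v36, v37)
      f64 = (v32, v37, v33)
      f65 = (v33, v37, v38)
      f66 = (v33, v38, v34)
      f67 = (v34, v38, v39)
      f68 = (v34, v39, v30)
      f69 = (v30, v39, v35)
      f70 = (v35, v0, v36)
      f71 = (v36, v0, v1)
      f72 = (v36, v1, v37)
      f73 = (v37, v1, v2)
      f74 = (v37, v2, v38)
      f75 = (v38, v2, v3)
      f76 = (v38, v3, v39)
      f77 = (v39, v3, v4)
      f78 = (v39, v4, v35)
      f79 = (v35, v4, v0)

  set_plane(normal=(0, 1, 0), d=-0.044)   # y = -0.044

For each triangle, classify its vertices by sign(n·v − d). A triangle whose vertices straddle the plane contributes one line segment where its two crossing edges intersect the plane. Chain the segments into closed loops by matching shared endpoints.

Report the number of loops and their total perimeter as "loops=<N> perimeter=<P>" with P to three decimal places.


loops=2 perimeter=7.406

Straddling triangles (20 of 80):
  (v20,v25,v21) [+-+] → (-2.18177, -0.044, 0)–(-1.75879, -0.044, 0.582252)  len=0.7197
  (v21,v25,v26) [+--] → (-1.75879, -0.044, 0.582252)–(-1.74647, -0.044, 0.5992)  len=0.0209
  (v21,v26,v22) [+-+] → (-1.74647, -0.044, 0.5992)–(-1.06691, -0.044, 0.378371)  len=0.7145
  (v22,v26,v27) [+--] → (-1.06691, -0.044, 0.378371)–(-1.04208, -0.044, 0.3703)  len=0.0261
  (v22,v27,v23) [+-+] → (-1.04208, -0.044, 0.3703)–(-1.04208, -0.044, -0.32684)  len=0.6971
  (v23,v27,v28) [+--] → (-1.04208, -0.044, -0.32684)–(-1.04208, -0.044, -0.3703)  len=0.0435
  (v23,v28,v24) [+-+] → (-1.04208, -0.044, -0.3703)–(-1.70514, -0.044, -0.585768)  len=0.6972
  (v24,v28,v29) [+--] → (-1.70514, -0.044, -0.585768)–(-1.74647, -0.044, -0.5992)  len=0.0435
  (v24,v29,v20) [+-+] → (-1.74647, -0.044, -0.5992)–(-2.16642, -0.044, -0.021129)  len=0.7145
  (v20,v29,v25) [+--] → (-2.16642, -0.044, -0.021129)–(-2.18177, -0.044, 0)  len=0.0261
  (v35,v0,v36) [-+-] → (2.18177, -0.044, 0)–(2.16642, -0.044, 0.021129)  len=0.0261
  (v36,v0,v1) [-++] → (2.16642, -0.044, 0.021129)–(1.74647, -0.044, 0.5992)  len=0.7145
  (v36,v1,v37) [-+-] → (1.74647, -0.044, 0.5992)–(1.70514, -0.044, 0.585768)  len=0.0435
  (v37,v1,v2) [-++] → (1.70514, -0.044, 0.585768)–(1.04208, -0.044, 0.3703)  len=0.6972
  (v37,v2,v38) [-+-] → (1.04208, -0.044, 0.3703)–(1.04208, -0.044, 0.32684)  len=0.0435
  (v38,v2,v3) [-++] → (1.04208, -0.044, 0.32684)–(1.04208, -0.044, -0.3703)  len=0.6971
  (v38,v3,v39) [-+-] → (1.04208, -0.044, -0.3703)–(1.06691, -0.044, -0.378371)  len=0.0261
  (v39,v3,v4) [-++] → (1.06691, -0.044, -0.378371)–(1.74647, -0.044, -0.5992)  len=0.7145
  (v39,v4,v35) [-+-] → (1.74647, -0.044, -0.5992)–(1.75879, -0.044, -0.582252)  len=0.0209
  (v35,v4,v0) [-++] → (1.75879, -0.044, -0.582252)–(2.18177, -0.044, 0)  len=0.7197

Chained into 2 loop(s):
  loop 1: 10 segments, perimeter = 3.7032
  loop 2: 10 segments, perimeter = 3.7032
Total perimeter = 7.406
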